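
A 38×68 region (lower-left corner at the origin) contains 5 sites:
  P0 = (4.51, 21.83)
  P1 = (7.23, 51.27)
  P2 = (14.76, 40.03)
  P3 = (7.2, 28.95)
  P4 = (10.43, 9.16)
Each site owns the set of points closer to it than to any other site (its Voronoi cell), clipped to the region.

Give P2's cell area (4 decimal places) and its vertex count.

Area of P2's cell: 818.0076 (4 vertices)

1. box [0,38]×[0,68]: [(0, 0) (38, 0) (38, 68) (0, 68)]
2. ⊥bis P2·P0 via (9.635,30.93): [(0, 36.3563) (38, 14.9552) (38, 68) (0, 68)]  |A|=1609.0813
3. ⊥bis P2·P1 via (10.995,45.65): [(0, 38.2841) (0, 36.3563) (38, 14.9552) (38, 63.7414)]  |A|=963.5669
4. ⊥bis P2·P3 via (10.98,34.49): [(2.7345, 40.116) (38, 16.054) (38, 63.7414)]  |A|=840.8621
5. ⊥bis P2·P4 via (12.595,24.595): [(2.7345, 40.116) (28.817, 22.3196) (38, 21.0316) (38, 63.7414)]  |A|=818.0076
6. canonical 4-gon: [(2.7345, 40.116) (28.817, 22.3196) (38, 21.0316) (38, 63.7414)]
7. shoelace: 818.0076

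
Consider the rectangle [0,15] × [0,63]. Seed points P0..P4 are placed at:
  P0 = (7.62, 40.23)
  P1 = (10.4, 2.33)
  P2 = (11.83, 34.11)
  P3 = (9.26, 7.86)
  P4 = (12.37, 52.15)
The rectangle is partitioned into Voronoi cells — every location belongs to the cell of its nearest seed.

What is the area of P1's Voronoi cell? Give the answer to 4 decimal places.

1. box [0,15]×[0,63]: [(0, 0) (15, 0) (15, 63) (0, 63)]
2. ⊥bis P1·P0 via (9.01,21.28): [(0, 20.6191) (0, 0) (15, 0) (15, 21.7194)]  |A|=317.5386
3. ⊥bis P1·P2 via (11.115,18.22): [(0, 18.7201) (0, 0) (15, 0) (15, 18.0452)]  |A|=275.74
4. ⊥bis P1·P3 via (9.83,5.095): [(0, 3.0686) (0, 0) (15, 0) (15, 6.1608)]  |A|=69.2201
5. ⊥bis P1·P4 via (11.385,27.24): [(0, 3.0686) (0, 0) (15, 0) (15, 6.1608)]  |A|=69.2201
6. canonical 4-gon: [(0, 3.0686) (0, 0) (15, 0) (15, 6.1608)]
7. shoelace: 69.2201

Area of P1's cell: 69.2201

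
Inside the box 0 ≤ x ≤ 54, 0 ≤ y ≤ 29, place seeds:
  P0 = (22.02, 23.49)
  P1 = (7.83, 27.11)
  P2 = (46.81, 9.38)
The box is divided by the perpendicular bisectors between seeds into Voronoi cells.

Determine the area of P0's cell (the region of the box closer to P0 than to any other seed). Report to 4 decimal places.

1. box [0,54]×[0,29]: [(0, 0) (54, 0) (54, 29) (0, 29)]
2. ⊥bis P0·P1 via (14.925,25.3): [(8.4707, 0) (54, 0) (54, 29) (15.8689, 29)]  |A|=1213.0752
3. ⊥bis P0·P2 via (34.415,16.435): [(8.4707, 0) (25.0605, 0) (41.5668, 29) (15.8689, 29)]  |A|=613.1706
4. canonical 4-gon: [(8.4707, 0) (25.0605, 0) (41.5668, 29) (15.8689, 29)]
5. shoelace: 613.1706

Area of P0's cell: 613.1706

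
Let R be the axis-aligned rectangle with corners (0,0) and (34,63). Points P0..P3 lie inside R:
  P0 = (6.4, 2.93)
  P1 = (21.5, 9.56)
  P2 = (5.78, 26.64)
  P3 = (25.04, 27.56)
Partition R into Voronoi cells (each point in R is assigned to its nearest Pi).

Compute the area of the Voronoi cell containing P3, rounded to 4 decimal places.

1. box [0,34]×[0,63]: [(0, 0) (34, 0) (34, 63) (0, 63)]
2. ⊥bis P3·P0 via (15.72,15.245): [(0, 27.1419) (34, 1.4107) (34, 63) (0, 63)]  |A|=1656.606
3. ⊥bis P3·P1 via (23.27,18.56): [(0, 27.1419) (7.1509, 21.7301) (34, 16.4498) (34, 63) (0, 63)]  |A|=1454.7132
4. ⊥bis P3·P2 via (15.41,27.1): [(15.7473, 20.0395) (34, 16.4498) (34, 63) (13.6952, 63)]  |A|=860.9881
5. canonical 4-gon: [(15.7473, 20.0395) (34, 16.4498) (34, 63) (13.6952, 63)]
6. shoelace: 860.9881

Area of P3's cell: 860.9881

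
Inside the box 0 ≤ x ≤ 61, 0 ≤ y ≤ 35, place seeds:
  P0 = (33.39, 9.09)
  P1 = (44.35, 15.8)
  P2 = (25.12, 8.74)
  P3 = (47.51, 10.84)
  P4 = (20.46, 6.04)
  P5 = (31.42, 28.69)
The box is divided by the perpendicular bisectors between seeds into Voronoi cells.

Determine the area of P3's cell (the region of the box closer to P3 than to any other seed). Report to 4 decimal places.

1. box [0,61]×[0,35]: [(0, 0) (61, 0) (61, 35) (0, 35)]
2. ⊥bis P3·P0 via (40.45,9.965): [(41.685, 0) (61, 0) (61, 35) (37.3472, 35)]  |A|=751.9355
3. ⊥bis P3·P1 via (45.93,13.32): [(40.4657, 9.8387) (41.685, 0) (61, 0) (61, 22.921)]  |A|=330.3512
4. ⊥bis P3·P2 via (36.315,9.79): [(40.4657, 9.8387) (41.685, 0) (61, 0) (61, 22.921)]  |A|=330.3512
5. ⊥bis P3·P4 via (33.985,8.44): [(40.4657, 9.8387) (41.685, 0) (61, 0) (61, 22.921)]  |A|=330.3512
6. ⊥bis P3·P5 via (39.465,19.765): [(40.4657, 9.8387) (41.685, 0) (61, 0) (61, 22.921)]  |A|=330.3512
7. canonical 4-gon: [(40.4657, 9.8387) (41.685, 0) (61, 0) (61, 22.921)]
8. shoelace: 330.3512

Area of P3's cell: 330.3512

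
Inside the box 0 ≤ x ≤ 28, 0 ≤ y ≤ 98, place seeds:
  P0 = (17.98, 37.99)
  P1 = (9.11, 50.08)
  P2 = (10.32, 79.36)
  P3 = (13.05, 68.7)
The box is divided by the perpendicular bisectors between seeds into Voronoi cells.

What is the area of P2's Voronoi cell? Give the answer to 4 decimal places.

1. box [0,28]×[0,98]: [(0, 0) (28, 0) (28, 98) (0, 98)]
2. ⊥bis P2·P0 via (14.15,58.675): [(0, 56.055) (28, 61.2394) (28, 98) (0, 98)]  |A|=1101.8777
3. ⊥bis P2·P1 via (9.715,64.72): [(0, 65.1215) (28, 63.9644) (28, 98) (0, 98)]  |A|=936.7982
4. ⊥bis P2·P3 via (11.685,74.03): [(0, 71.0375) (28, 78.2082) (28, 98) (0, 98)]  |A|=654.5598
5. canonical 4-gon: [(0, 71.0375) (28, 78.2082) (28, 98) (0, 98)]
6. shoelace: 654.5598

Area of P2's cell: 654.5598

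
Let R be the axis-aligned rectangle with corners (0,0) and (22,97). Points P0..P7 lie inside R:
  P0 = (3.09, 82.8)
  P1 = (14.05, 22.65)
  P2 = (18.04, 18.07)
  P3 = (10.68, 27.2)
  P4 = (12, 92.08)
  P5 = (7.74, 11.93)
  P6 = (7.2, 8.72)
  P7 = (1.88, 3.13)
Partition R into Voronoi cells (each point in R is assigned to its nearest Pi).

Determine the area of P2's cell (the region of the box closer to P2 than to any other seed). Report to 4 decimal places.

1. box [0,22]×[0,97]: [(0, 0) (22, 0) (22, 97) (0, 97)]
2. ⊥bis P2·P0 via (10.565,50.435): [(0, 47.9949) (0, 0) (22, 0) (22, 53.076)]  |A|=1111.7803
3. ⊥bis P2·P1 via (16.045,20.36): [(0, 6.3819) (0, 0) (22, 0) (22, 25.5479)]  |A|=351.2278
4. ⊥bis P2·P3 via (14.36,22.635): [(0, 6.3819) (0, 0) (22, 0) (22, 25.5479)]  |A|=351.2278
5. ⊥bis P2·P4 via (15.02,55.075): [(0, 6.3819) (0, 0) (22, 0) (22, 25.5479)]  |A|=351.2278
6. ⊥bis P2·P5 via (12.89,15): [(11.8654, 16.7188) (21.8317, 0) (22, 0) (22, 25.5479)]  |A|=130.8654
7. ⊥bis P2·P6 via (12.62,13.395): [(11.8654, 16.7188) (16.5916, 8.7905) (22, 2.5202) (22, 25.5479)]  |A|=123.3106
8. ⊥bis P2·P7 via (9.96,10.6): [(11.8654, 16.7188) (16.5916, 8.7905) (22, 2.5202) (22, 25.5479)]  |A|=123.3106
9. canonical 4-gon: [(11.8654, 16.7188) (16.5916, 8.7905) (22, 2.5202) (22, 25.5479)]
10. shoelace: 123.3106

Area of P2's cell: 123.3106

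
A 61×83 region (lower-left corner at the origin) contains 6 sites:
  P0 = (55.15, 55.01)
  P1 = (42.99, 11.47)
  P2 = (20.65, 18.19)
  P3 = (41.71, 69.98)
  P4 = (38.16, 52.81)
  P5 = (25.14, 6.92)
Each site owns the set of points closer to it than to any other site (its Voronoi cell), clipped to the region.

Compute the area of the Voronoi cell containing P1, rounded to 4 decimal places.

1. box [0,61]×[0,83]: [(0, 0) (61, 0) (61, 83) (0, 83)]
2. ⊥bis P1·P0 via (49.07,33.24): [(0, 46.9444) (0, 0) (61, 0) (61, 29.9081)]  |A|=2344.0039
3. ⊥bis P1·P2 via (31.82,14.83): [(38.2655, 36.2575) (27.3591, 0) (61, 0) (61, 29.9081)]  |A|=949.8417
4. ⊥bis P1·P3 via (42.35,40.725): [(38.2655, 36.2575) (27.3591, 0) (61, 0) (61, 29.9081)]  |A|=949.8417
5. ⊥bis P1·P4 via (40.575,32.14): [(49.3413, 33.1642) (36.8977, 31.7104) (27.3591, 0) (61, 0) (61, 29.9081)]  |A|=922.5445
6. ⊥bis P1·P5 via (34.065,9.195): [(49.3413, 33.1642) (36.8977, 31.7104) (32.2577, 16.2851) (36.4088, 0) (61, 0) (61, 29.9081)]  |A|=848.8561
7. canonical 6-gon: [(49.3413, 33.1642) (36.8977, 31.7104) (32.2577, 16.2851) (36.4088, 0) (61, 0) (61, 29.9081)]
8. shoelace: 848.8561

Area of P1's cell: 848.8561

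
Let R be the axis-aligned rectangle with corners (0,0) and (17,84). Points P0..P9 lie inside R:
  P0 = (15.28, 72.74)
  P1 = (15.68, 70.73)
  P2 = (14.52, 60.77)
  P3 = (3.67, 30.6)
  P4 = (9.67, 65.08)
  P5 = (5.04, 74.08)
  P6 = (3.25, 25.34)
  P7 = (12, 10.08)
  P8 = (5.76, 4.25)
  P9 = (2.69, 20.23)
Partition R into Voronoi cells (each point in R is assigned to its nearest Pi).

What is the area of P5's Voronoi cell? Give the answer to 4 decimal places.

Area of P5's cell: 165.3362

1. box [0,17]×[0,84]: [(0, 0) (17, 0) (17, 84) (0, 84)]
2. ⊥bis P5·P0 via (10.16,73.41): [(0, 0) (0.5536, 0) (11.5458, 84) (0, 84)]  |A|=508.1754
3. ⊥bis P5·P1 via (10.36,72.405): [(0, 39.5004) (9.7927, 70.6032) (11.5458, 84) (0, 84)]  |A|=295.2241
4. ⊥bis P5·P2 via (9.78,67.425): [(0, 60.4592) (8.5065, 66.5179) (9.7927, 70.6032) (11.5458, 84) (0, 84)]  |A|=206.0814
5. ⊥bis P5·P3 via (4.355,52.34): [(0, 60.4592) (8.5065, 66.5179) (9.7927, 70.6032) (11.5458, 84) (0, 84)]  |A|=206.0814
6. ⊥bis P5·P4 via (7.355,69.58): [(0, 65.7963) (9.8251, 70.8507) (11.5458, 84) (0, 84)]  |A|=165.3362
7. ⊥bis P5·P6 via (4.145,49.71): [(0, 65.7963) (9.8251, 70.8507) (11.5458, 84) (0, 84)]  |A|=165.3362
8. ⊥bis P5·P7 via (8.52,42.08): [(0, 65.7963) (9.8251, 70.8507) (11.5458, 84) (0, 84)]  |A|=165.3362
9. ⊥bis P5·P8 via (5.4,39.165): [(0, 65.7963) (9.8251, 70.8507) (11.5458, 84) (0, 84)]  |A|=165.3362
10. ⊥bis P5·P9 via (3.865,47.155): [(0, 65.7963) (9.8251, 70.8507) (11.5458, 84) (0, 84)]  |A|=165.3362
11. canonical 4-gon: [(0, 65.7963) (9.8251, 70.8507) (11.5458, 84) (0, 84)]
12. shoelace: 165.3362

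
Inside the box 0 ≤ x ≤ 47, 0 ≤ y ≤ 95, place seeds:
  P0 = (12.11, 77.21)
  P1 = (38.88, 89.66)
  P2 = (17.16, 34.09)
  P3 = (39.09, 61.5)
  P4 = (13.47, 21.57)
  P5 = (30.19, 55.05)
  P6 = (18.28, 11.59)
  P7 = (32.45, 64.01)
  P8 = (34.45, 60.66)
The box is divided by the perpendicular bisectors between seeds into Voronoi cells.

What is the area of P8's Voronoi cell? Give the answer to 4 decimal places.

1. box [0,47]×[0,95]: [(0, 0) (47, 0) (47, 95) (0, 95)]
2. ⊥bis P8·P0 via (23.28,68.935): [(0, 37.5105) (0, 0) (47, 0) (47, 95) (42.5896, 95)]  |A|=3240.7739
3. ⊥bis P8·P1 via (36.665,75.16): [(28.7835, 76.364) (0, 37.5105) (0, 0) (47, 0) (47, 73.5812)]  |A|=3004.5905
4. ⊥bis P8·P2 via (25.805,47.375): [(28.7835, 76.364) (13.3245, 55.4965) (47, 33.5827) (47, 73.5812)]  |A|=885.061
5. ⊥bis P8·P3 via (36.77,61.08): [(34.1515, 75.544) (28.7835, 76.364) (13.3245, 55.4965) (41.0466, 37.4568)]  |A|=528.0831
6. ⊥bis P8·P4 via (23.96,41.115): [(34.1515, 75.544) (28.7835, 76.364) (13.3245, 55.4965) (41.0466, 37.4568)]  |A|=528.0831
7. ⊥bis P8·P5 via (32.32,57.855): [(38.1561, 53.4233) (34.1515, 75.544) (28.7835, 76.364) (21.2814, 66.2372)]  |A|=191.2383
8. ⊥bis P8·P6 via (26.365,36.125): [(38.1561, 53.4233) (34.1515, 75.544) (28.7835, 76.364) (21.2814, 66.2372)]  |A|=191.2383
9. ⊥bis P8·P7 via (33.45,62.335): [(29.5144, 59.9854) (38.1561, 53.4233) (36.2411, 64.0013)]  |A|=39.4229
10. canonical 3-gon: [(29.5144, 59.9854) (38.1561, 53.4233) (36.2411, 64.0013)]
11. shoelace: 39.4229

Area of P8's cell: 39.4229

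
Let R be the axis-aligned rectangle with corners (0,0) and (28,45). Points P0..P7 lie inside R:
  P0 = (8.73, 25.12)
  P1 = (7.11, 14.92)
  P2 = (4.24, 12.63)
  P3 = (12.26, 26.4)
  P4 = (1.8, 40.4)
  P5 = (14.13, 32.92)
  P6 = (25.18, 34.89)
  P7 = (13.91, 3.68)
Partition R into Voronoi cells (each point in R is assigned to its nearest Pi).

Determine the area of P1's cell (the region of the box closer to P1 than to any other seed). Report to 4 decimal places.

Area of P1's cell: 120.3923

1. box [0,28]×[0,45]: [(0, 0) (28, 0) (28, 45) (0, 45)]
2. ⊥bis P1·P0 via (7.92,20.02): [(0, 21.2779) (0, 0) (28, 0) (28, 16.8308)]  |A|=533.5219
3. ⊥bis P1·P2 via (5.675,13.775): [(0, 21.2779) (0, 20.8873) (16.6662, 0) (28, 0) (28, 16.8308)]  |A|=359.4656
4. ⊥bis P1·P3 via (9.685,20.66): [(12.8609, 19.2353) (0, 21.2779) (0, 20.8873) (16.6662, 0) (28, 0) (28, 12.4438)]  |A|=326.2576
5. ⊥bis P1·P4 via (4.455,27.66): [(12.8609, 19.2353) (0, 21.2779) (0, 20.8873) (16.6662, 0) (28, 0) (28, 12.4438)]  |A|=326.2576
6. ⊥bis P1·P5 via (10.62,23.92): [(12.8609, 19.2353) (0, 21.2779) (0, 20.8873) (16.6662, 0) (28, 0) (28, 12.4438)]  |A|=326.2576
7. ⊥bis P1·P6 via (16.145,24.905): [(12.8609, 19.2353) (0, 21.2779) (0, 20.8873) (16.6662, 0) (28, 0) (28, 12.4438)]  |A|=326.2576
8. ⊥bis P1·P7 via (10.51,9.3): [(20.9409, 15.6105) (12.8609, 19.2353) (0, 21.2779) (0, 20.8873) (9.6573, 8.7841)]  |A|=120.3923
9. canonical 5-gon: [(20.9409, 15.6105) (12.8609, 19.2353) (0, 21.2779) (0, 20.8873) (9.6573, 8.7841)]
10. shoelace: 120.3923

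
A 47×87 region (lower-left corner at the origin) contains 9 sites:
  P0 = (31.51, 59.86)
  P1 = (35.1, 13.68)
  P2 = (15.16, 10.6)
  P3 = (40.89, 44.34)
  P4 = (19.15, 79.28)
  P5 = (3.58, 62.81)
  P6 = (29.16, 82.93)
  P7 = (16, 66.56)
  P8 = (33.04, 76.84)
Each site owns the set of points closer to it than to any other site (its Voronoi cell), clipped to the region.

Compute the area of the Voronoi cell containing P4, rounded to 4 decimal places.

1. box [0,47]×[0,87]: [(0, 0) (47, 0) (47, 87) (0, 87)]
2. ⊥bis P4·P0 via (25.33,69.57): [(0, 53.4485) (47, 83.362) (47, 87) (0, 87)]  |A|=873.9517
3. ⊥bis P4·P1 via (27.125,46.48): [(0, 53.4485) (47, 83.362) (47, 87) (0, 87)]  |A|=873.9517
4. ⊥bis P4·P2 via (17.155,44.94): [(0, 53.4485) (47, 83.362) (47, 87) (0, 87)]  |A|=873.9517
5. ⊥bis P4·P3 via (30.02,61.81): [(0, 53.4485) (47, 83.362) (47, 87) (0, 87)]  |A|=873.9517
6. ⊥bis P4·P5 via (11.365,71.045): [(0, 81.789) (17.9164, 64.8516) (47, 83.362) (47, 87) (0, 87)]  |A|=620.0721
7. ⊥bis P4·P6 via (24.155,81.105): [(0, 81.789) (17.9164, 64.8516) (27.7901, 71.1358) (22.0055, 87) (0, 87)]  |A|=386.8702
8. ⊥bis P4·P7 via (17.575,72.92): [(0, 81.789) (6.4735, 75.6692) (26.9469, 70.5991) (27.7901, 71.1358) (22.0055, 87) (0, 87)]  |A|=305.1416
9. ⊥bis P4·P8 via (26.095,78.06): [(0, 81.789) (6.4735, 75.6692) (24.8745, 71.1123) (25.8252, 76.5244) (22.0055, 87) (0, 87)]  |A|=296.4906
10. canonical 6-gon: [(0, 81.789) (6.4735, 75.6692) (24.8745, 71.1123) (25.8252, 76.5244) (22.0055, 87) (0, 87)]
11. shoelace: 296.4906

Area of P4's cell: 296.4906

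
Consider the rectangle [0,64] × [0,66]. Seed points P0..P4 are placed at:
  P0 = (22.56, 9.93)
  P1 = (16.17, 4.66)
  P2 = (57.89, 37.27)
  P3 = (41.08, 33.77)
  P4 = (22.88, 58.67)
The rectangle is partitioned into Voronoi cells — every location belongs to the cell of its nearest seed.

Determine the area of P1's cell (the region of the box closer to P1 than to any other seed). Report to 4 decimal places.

1. box [0,64]×[0,66]: [(0, 0) (64, 0) (64, 66) (0, 66)]
2. ⊥bis P1·P0 via (19.365,7.295): [(0, 30.7755) (0, 0) (25.3814, 0)]  |A|=390.5626
3. ⊥bis P1·P2 via (37.03,20.965): [(0, 30.7755) (0, 0) (25.3814, 0)]  |A|=390.5626
4. ⊥bis P1·P3 via (28.625,19.215): [(0, 30.7755) (0, 0) (25.3814, 0)]  |A|=390.5626
5. ⊥bis P1·P4 via (19.525,31.665): [(0, 30.7755) (0, 0) (25.3814, 0)]  |A|=390.5626
6. canonical 3-gon: [(0, 30.7755) (0, 0) (25.3814, 0)]
7. shoelace: 390.5626

Area of P1's cell: 390.5626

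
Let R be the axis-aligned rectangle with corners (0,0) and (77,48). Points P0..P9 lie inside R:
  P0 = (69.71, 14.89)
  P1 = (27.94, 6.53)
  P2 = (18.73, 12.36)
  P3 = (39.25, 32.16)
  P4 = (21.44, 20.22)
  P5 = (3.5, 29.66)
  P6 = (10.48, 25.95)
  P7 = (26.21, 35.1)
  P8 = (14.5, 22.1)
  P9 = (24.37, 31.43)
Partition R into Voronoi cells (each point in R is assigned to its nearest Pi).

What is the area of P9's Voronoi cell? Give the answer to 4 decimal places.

1. box [0,77]×[0,48]: [(0, 0) (77, 0) (77, 48) (0, 48)]
2. ⊥bis P9·P0 via (47.04,23.16): [(0, 0) (38.5912, 0) (56.1016, 48) (0, 48)]  |A|=2272.6287
3. ⊥bis P9·P1 via (26.155,18.98): [(0, 15.2301) (46.5836, 21.9089) (56.1016, 48) (0, 48)]  |A|=1495.1467
4. ⊥bis P9·P2 via (21.55,21.895): [(0, 28.2685) (29.6917, 19.4871) (46.5836, 21.9089) (56.1016, 48) (0, 48)]  |A|=1301.5805
5. ⊥bis P9·P3 via (31.81,31.795): [(0, 28.2685) (29.6917, 19.4871) (32.3948, 19.8746) (31.015, 48) (0, 48)]  |A|=773.3759
6. ⊥bis P9·P4 via (22.905,25.825): [(0, 31.8118) (32.2224, 23.3897) (31.015, 48) (0, 48)]  |A|=642.4559
7. ⊥bis P9·P5 via (13.935,30.545): [(14.141, 28.1157) (32.2224, 23.3897) (31.015, 48) (12.4546, 48)]  |A|=404.1708
8. ⊥bis P9·P6 via (17.425,28.69): [(13.1797, 39.4504) (18.0552, 27.0926) (32.2224, 23.3897) (31.015, 48) (12.4546, 48)]  |A|=382.4795
9. ⊥bis P9·P7 via (25.29,33.265): [(13.2357, 39.3086) (18.0552, 27.0926) (32.2224, 23.3897) (31.9005, 29.9508)]  |A|=137.3341
10. ⊥bis P9·P8 via (19.435,26.765): [(13.2357, 39.3086) (17.2887, 29.0356) (19.4765, 26.7211) (32.2224, 23.3897) (31.9005, 29.9508)]  |A|=136.0957
11. canonical 5-gon: [(13.2357, 39.3086) (17.2887, 29.0356) (19.4765, 26.7211) (32.2224, 23.3897) (31.9005, 29.9508)]
12. shoelace: 136.0957

Area of P9's cell: 136.0957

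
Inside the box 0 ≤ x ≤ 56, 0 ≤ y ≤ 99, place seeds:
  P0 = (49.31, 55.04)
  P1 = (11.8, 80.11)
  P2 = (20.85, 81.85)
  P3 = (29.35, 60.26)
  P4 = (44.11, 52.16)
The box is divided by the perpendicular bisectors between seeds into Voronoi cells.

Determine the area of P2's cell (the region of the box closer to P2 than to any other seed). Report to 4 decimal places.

1. box [0,56]×[0,99]: [(0, 0) (56, 0) (56, 99) (0, 99)]
2. ⊥bis P2·P0 via (35.08,68.445): [(0, 31.206) (56, 90.6525) (56, 99) (0, 99)]  |A|=2131.961
3. ⊥bis P2·P1 via (16.325,80.98): [(21.5056, 54.0351) (56, 90.6525) (56, 99) (12.8604, 99)]  |A|=1113.8547
4. ⊥bis P2·P3 via (25.1,71.055): [(18.7164, 68.5418) (44.8714, 78.839) (56, 90.6525) (56, 99) (12.8604, 99)]  |A|=909.7839
5. ⊥bis P2·P4 via (32.48,67.005): [(18.7164, 68.5418) (44.8714, 78.839) (56, 90.6525) (56, 99) (12.8604, 99)]  |A|=909.7839
6. canonical 5-gon: [(18.7164, 68.5418) (44.8714, 78.839) (56, 90.6525) (56, 99) (12.8604, 99)]
7. shoelace: 909.7839

Area of P2's cell: 909.7839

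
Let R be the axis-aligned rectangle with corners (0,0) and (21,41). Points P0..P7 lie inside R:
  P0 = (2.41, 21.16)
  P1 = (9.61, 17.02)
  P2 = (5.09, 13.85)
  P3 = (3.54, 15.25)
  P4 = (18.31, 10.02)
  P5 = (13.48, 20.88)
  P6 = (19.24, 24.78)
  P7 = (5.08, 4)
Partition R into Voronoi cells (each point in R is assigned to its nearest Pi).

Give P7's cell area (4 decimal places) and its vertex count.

1. box [0,21]×[0,41]: [(0, 0) (21, 0) (21, 41) (0, 41)]
2. ⊥bis P7·P0 via (3.745,12.58): [(0, 11.9973) (0, 0) (21, 0) (21, 15.2648)]  |A|=286.2518
3. ⊥bis P7·P1 via (7.345,10.51): [(2.1215, 12.3274) (0, 11.9973) (0, 0) (21, 0) (21, 5.7591)]  |A|=196.525
4. ⊥bis P7·P2 via (5.085,8.925): [(11.9205, 8.9181) (0, 8.9302) (0, 0) (21, 0) (21, 5.7591)]  |A|=173.0104
5. ⊥bis P7·P3 via (4.31,9.625): [(11.9205, 8.9181) (0, 8.9302) (0, 0) (21, 0) (21, 5.7591)]  |A|=173.0104
6. ⊥bis P7·P4 via (11.695,7.01): [(10.8263, 8.9192) (0, 8.9302) (0, 0) (14.8847, 0)]  |A|=114.72
7. ⊥bis P7·P5 via (9.28,12.44): [(10.8263, 8.9192) (0, 8.9302) (0, 0) (14.8847, 0)]  |A|=114.72
8. ⊥bis P7·P6 via (12.16,14.39): [(10.8263, 8.9192) (0, 8.9302) (0, 0) (14.8847, 0)]  |A|=114.72
9. canonical 4-gon: [(10.8263, 8.9192) (0, 8.9302) (0, 0) (14.8847, 0)]
10. shoelace: 114.72

Area of P7's cell: 114.7200 (4 vertices)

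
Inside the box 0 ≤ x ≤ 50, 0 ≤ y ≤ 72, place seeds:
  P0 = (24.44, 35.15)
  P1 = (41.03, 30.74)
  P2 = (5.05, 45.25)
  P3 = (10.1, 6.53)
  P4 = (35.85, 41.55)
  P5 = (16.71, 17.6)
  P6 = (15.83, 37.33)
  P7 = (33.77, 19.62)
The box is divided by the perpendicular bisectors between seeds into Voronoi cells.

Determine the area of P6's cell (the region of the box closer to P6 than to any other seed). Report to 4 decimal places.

1. box [0,50]×[0,72]: [(0, 0) (50, 0) (50, 72) (0, 72)]
2. ⊥bis P6·P0 via (20.135,36.24): [(0, 0) (10.9593, 0) (29.1892, 72) (0, 72)]  |A|=1445.3448
3. ⊥bis P6·P1 via (28.43,34.035): [(0, 0) (10.9593, 0) (29.1892, 72) (0, 72)]  |A|=1445.3448
4. ⊥bis P6·P2 via (10.44,41.29): [(0, 27.08) (0, 0) (10.9593, 0) (27.184, 64.0805)]  |A|=719.2092
5. ⊥bis P6·P3 via (12.965,21.93): [(0, 27.08) (0, 24.342) (16.3522, 21.2998) (27.184, 64.0805)]  |A|=403.471
6. ⊥bis P6·P4 via (25.84,39.44): [(22.1037, 57.1655) (0, 27.08) (0, 24.342) (16.3522, 21.2998) (23.6163, 49.9895)]  |A|=380.0125
7. ⊥bis P6·P5 via (16.27,27.465): [(22.1037, 57.1655) (0, 27.08) (0, 26.7393) (17.932, 27.5391) (23.6163, 49.9895)]  |A|=305.1019
8. ⊥bis P6·P7 via (24.8,28.475): [(22.1037, 57.1655) (0, 27.08) (0, 26.7393) (17.932, 27.5391) (23.6163, 49.9895)]  |A|=305.1019
9. canonical 5-gon: [(22.1037, 57.1655) (0, 27.08) (0, 26.7393) (17.932, 27.5391) (23.6163, 49.9895)]
10. shoelace: 305.1019

Area of P6's cell: 305.1019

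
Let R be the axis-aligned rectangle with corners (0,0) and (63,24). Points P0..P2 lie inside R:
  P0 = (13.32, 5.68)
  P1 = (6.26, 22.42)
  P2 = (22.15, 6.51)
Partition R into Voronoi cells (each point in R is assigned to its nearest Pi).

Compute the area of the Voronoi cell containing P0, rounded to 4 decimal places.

1. box [0,63]×[0,24]: [(0, 0) (63, 0) (63, 24) (0, 24)]
2. ⊥bis P0·P1 via (9.79,14.05): [(0, 9.9211) (0, 0) (63, 0) (63, 24) (33.3825, 24)]  |A|=1277.006
3. ⊥bis P0·P2 via (17.735,6.095): [(16.7128, 16.9697) (0, 9.9211) (0, 0) (18.3079, 0)]  |A|=238.2444
4. canonical 4-gon: [(16.7128, 16.9697) (0, 9.9211) (0, 0) (18.3079, 0)]
5. shoelace: 238.2444

Area of P0's cell: 238.2444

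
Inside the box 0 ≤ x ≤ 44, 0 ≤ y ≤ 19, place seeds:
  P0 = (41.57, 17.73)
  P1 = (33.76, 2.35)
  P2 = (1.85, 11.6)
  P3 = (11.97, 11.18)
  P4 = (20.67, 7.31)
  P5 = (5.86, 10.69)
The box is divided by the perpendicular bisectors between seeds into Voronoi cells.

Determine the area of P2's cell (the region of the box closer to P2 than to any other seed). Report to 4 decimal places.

Area of P2's cell: 66.1522

1. box [0,44]×[0,19]: [(0, 0) (44, 0) (44, 19) (0, 19)]
2. ⊥bis P2·P0 via (21.71,14.665): [(0, 0) (23.9733, 0) (21.041, 19) (0, 19)]  |A|=427.6352
3. ⊥bis P2·P1 via (17.805,6.975): [(0, 0) (15.7831, 0) (21.1278, 18.4376) (21.041, 19) (0, 19)]  |A|=352.1316
4. ⊥bis P2·P3 via (6.91,11.39): [(0, 0) (6.4373, 0) (7.2258, 19) (0, 19)]  |A|=129.7997
5. ⊥bis P2·P4 via (11.26,9.455): [(0, 0) (6.4373, 0) (7.2258, 19) (0, 19)]  |A|=129.7997
6. ⊥bis P2·P5 via (3.855,11.145): [(0, 0) (1.3258, 0) (5.6376, 19) (0, 19)]  |A|=66.1522
7. canonical 4-gon: [(0, 0) (1.3258, 0) (5.6376, 19) (0, 19)]
8. shoelace: 66.1522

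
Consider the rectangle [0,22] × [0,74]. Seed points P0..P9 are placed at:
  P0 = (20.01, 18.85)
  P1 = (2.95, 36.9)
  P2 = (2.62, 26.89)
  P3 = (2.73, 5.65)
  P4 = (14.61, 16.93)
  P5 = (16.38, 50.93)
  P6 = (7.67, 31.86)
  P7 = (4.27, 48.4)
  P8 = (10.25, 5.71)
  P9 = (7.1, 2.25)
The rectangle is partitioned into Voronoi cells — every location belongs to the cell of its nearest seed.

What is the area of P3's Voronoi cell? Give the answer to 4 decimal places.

Area of P3's cell: 88.0216

1. box [0,22]×[0,74]: [(0, 0) (22, 0) (22, 74) (0, 74)]
2. ⊥bis P3·P0 via (11.37,12.25): [(0, 27.1344) (0, 0) (20.7276, 0)]  |A|=281.2156
3. ⊥bis P3·P1 via (2.84,21.275): [(4.4847, 21.2634) (0, 21.295) (0, 0) (20.7276, 0)]  |A|=268.1216
4. ⊥bis P3·P2 via (2.675,16.27): [(8.277, 16.299) (0, 16.2561) (0, 0) (20.7276, 0)]  |A|=236.1961
5. ⊥bis P3·P4 via (8.67,11.29): [(3.9353, 16.2765) (0, 16.2561) (0, 0) (19.3898, 0)]  |A|=189.7858
6. ⊥bis P3·P5 via (9.555,28.29): [(3.9353, 16.2765) (0, 16.2561) (0, 0) (19.3898, 0)]  |A|=189.7858
7. ⊥bis P3·P6 via (5.2,18.755): [(3.9353, 16.2765) (0, 16.2561) (0, 0) (19.3898, 0)]  |A|=189.7858
8. ⊥bis P3·P7 via (3.5,27.025): [(3.9353, 16.2765) (0, 16.2561) (0, 0) (19.3898, 0)]  |A|=189.7858
9. ⊥bis P3·P8 via (6.49,5.68): [(6.4264, 13.653) (3.9353, 16.2765) (0, 16.2561) (0, 0) (6.5353, 0)]  |A|=102.035
10. ⊥bis P3·P9 via (4.915,3.95): [(6.4877, 5.9714) (6.4264, 13.653) (3.9353, 16.2765) (0, 16.2561) (0, 0) (1.8418, 0)]  |A|=88.0216
11. canonical 6-gon: [(6.4877, 5.9714) (6.4264, 13.653) (3.9353, 16.2765) (0, 16.2561) (0, 0) (1.8418, 0)]
12. shoelace: 88.0216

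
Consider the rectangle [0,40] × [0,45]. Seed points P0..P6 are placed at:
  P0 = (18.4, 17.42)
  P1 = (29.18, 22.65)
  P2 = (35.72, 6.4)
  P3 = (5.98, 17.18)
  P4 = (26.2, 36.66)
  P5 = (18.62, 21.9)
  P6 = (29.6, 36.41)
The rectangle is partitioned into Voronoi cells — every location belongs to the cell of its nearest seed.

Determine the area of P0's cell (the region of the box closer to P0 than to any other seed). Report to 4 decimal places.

1. box [0,40]×[0,45]: [(0, 0) (40, 0) (40, 45) (0, 45)]
2. ⊥bis P0·P1 via (23.79,20.035): [(0, 0) (33.5101, 0) (11.678, 45) (0, 45)]  |A|=1016.7339
3. ⊥bis P0·P2 via (27.06,11.91): [(0, 0) (19.4822, 0) (27.4412, 12.5092) (11.678, 45) (0, 45)]  |A|=928.9948
4. ⊥bis P0·P3 via (12.19,17.3): [(12.5243, 0) (19.4822, 0) (27.4412, 12.5092) (11.678, 45) (11.6547, 45)]  |A|=384.9665
5. ⊥bis P0·P4 via (22.3,27.04): [(11.9205, 31.2479) (12.5243, 0) (19.4822, 0) (27.4412, 12.5092) (19.9242, 28.0032)]  |A|=330.1658
6. ⊥bis P0·P5 via (18.51,19.66): [(12.1383, 19.9729) (12.5243, 0) (19.4822, 0) (27.4412, 12.5092) (24.1052, 19.3852)]  |A|=235.0619
7. ⊥bis P0·P6 via (24,26.915): [(12.1383, 19.9729) (12.5243, 0) (19.4822, 0) (27.4412, 12.5092) (24.1052, 19.3852)]  |A|=235.0619
8. canonical 5-gon: [(12.1383, 19.9729) (12.5243, 0) (19.4822, 0) (27.4412, 12.5092) (24.1052, 19.3852)]
9. shoelace: 235.0619

Area of P0's cell: 235.0619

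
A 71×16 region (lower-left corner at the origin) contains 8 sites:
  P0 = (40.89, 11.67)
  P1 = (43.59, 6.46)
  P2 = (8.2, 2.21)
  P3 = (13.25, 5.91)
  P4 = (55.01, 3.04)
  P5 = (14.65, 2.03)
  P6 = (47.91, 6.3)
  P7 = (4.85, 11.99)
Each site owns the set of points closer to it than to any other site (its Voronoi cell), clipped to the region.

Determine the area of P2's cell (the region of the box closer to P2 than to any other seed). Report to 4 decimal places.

Area of P2's cell: 68.4608

1. box [0,71]×[0,16]: [(0, 0) (71, 0) (71, 16) (0, 16)]
2. ⊥bis P2·P0 via (24.545,6.94): [(0, 0) (26.5533, 0) (21.9232, 16) (0, 16)]  |A|=387.812
3. ⊥bis P2·P1 via (25.895,4.335): [(0, 0) (26.4156, 0) (26.3179, 0.8136) (21.9232, 16) (0, 16)]  |A|=387.756
4. ⊥bis P2·P3 via (10.725,4.06): [(0, 0) (13.6997, 0) (1.9769, 16) (0, 16)]  |A|=125.4123
5. ⊥bis P2·P4 via (31.605,2.625): [(0, 0) (13.6997, 0) (1.9769, 16) (0, 16)]  |A|=125.4123
6. ⊥bis P2·P5 via (11.425,2.12): [(0, 0) (11.3658, 0) (11.4515, 3.0685) (1.9769, 16) (0, 16)]  |A|=121.8317
7. ⊥bis P2·P6 via (28.055,4.255): [(0, 0) (11.3658, 0) (11.4515, 3.0685) (1.9769, 16) (0, 16)]  |A|=121.8317
8. ⊥bis P2·P7 via (6.525,7.1): [(0, 4.865) (0, 0) (11.3658, 0) (11.4515, 3.0685) (8.1019, 7.6402)]  |A|=68.4608
9. canonical 5-gon: [(0, 4.865) (0, 0) (11.3658, 0) (11.4515, 3.0685) (8.1019, 7.6402)]
10. shoelace: 68.4608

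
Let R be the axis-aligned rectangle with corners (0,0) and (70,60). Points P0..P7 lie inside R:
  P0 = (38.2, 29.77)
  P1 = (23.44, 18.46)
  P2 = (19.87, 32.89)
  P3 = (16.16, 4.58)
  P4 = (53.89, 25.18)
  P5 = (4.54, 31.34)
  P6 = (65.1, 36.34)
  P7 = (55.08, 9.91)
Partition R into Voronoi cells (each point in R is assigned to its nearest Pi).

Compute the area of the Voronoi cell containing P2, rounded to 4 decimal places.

Area of P2's cell: 686.1608

1. box [0,70]×[0,60]: [(0, 0) (70, 0) (70, 60) (0, 60)]
2. ⊥bis P2·P0 via (29.035,31.33): [(0, 0) (23.7022, 0) (33.915, 60) (0, 60)]  |A|=1728.517
3. ⊥bis P2·P1 via (21.655,25.675): [(0, 20.3175) (28.3546, 27.3325) (33.915, 60) (0, 60)]  |A|=1116.5492
4. ⊥bis P2·P3 via (18.015,18.735): [(0, 21.0958) (2.0566, 20.8263) (28.3546, 27.3325) (33.915, 60) (0, 60)]  |A|=1115.7489
5. ⊥bis P2·P4 via (36.88,29.035): [(0, 21.0958) (2.0566, 20.8263) (28.3546, 27.3325) (33.915, 60) (0, 60)]  |A|=1115.7489
6. ⊥bis P2·P5 via (12.205,32.115): [(13.0709, 23.5513) (28.3546, 27.3325) (33.915, 60) (9.3856, 60)]  |A|=686.1608
7. ⊥bis P2·P6 via (42.485,34.615): [(13.0709, 23.5513) (28.3546, 27.3325) (33.915, 60) (9.3856, 60)]  |A|=686.1608
8. ⊥bis P2·P7 via (37.475,21.4): [(13.0709, 23.5513) (28.3546, 27.3325) (33.915, 60) (9.3856, 60)]  |A|=686.1608
9. canonical 4-gon: [(13.0709, 23.5513) (28.3546, 27.3325) (33.915, 60) (9.3856, 60)]
10. shoelace: 686.1608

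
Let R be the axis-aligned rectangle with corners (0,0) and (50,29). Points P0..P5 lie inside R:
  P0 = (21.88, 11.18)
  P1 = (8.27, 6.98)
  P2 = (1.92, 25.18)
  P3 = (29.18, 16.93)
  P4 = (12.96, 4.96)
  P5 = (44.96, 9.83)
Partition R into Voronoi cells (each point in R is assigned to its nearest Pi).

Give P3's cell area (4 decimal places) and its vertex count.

1. box [0,50]×[0,29]: [(0, 0) (50, 0) (50, 29) (0, 29)]
2. ⊥bis P3·P0 via (25.53,14.055): [(36.6007, 0) (50, 0) (50, 29) (13.7583, 29)]  |A|=719.7949
3. ⊥bis P3·P1 via (18.725,11.955): [(36.6007, 0) (50, 0) (50, 29) (13.7583, 29)]  |A|=719.7949
4. ⊥bis P3·P2 via (15.55,21.055): [(16.7897, 25.1513) (36.6007, 0) (50, 0) (50, 29) (17.9545, 29)]  |A|=711.72
5. ⊥bis P3·P4 via (21.07,10.945): [(16.7897, 25.1513) (36.6007, 0) (50, 0) (50, 29) (17.9545, 29)]  |A|=711.72
6. ⊥bis P3·P5 via (37.07,13.38): [(16.7897, 25.1513) (33.0679, 4.4852) (44.098, 29) (17.9545, 29)]  |A|=363.8122
7. canonical 4-gon: [(16.7897, 25.1513) (33.0679, 4.4852) (44.098, 29) (17.9545, 29)]
8. shoelace: 363.8122

Area of P3's cell: 363.8122 (4 vertices)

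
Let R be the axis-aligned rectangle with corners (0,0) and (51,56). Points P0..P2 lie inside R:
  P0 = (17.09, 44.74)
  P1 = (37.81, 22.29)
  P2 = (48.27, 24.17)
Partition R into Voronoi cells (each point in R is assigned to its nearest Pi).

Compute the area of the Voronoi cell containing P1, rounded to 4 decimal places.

Area of P1's cell: 1208.4956

1. box [0,51]×[0,56]: [(0, 0) (51, 0) (51, 56) (0, 56)]
2. ⊥bis P1·P0 via (27.45,33.515): [(0, 8.1803) (0, 0) (51, 0) (51, 55.2502)]  |A|=1617.4786
3. ⊥bis P1·P2 via (43.04,23.23): [(39.2363, 44.3931) (0, 8.1803) (0, 0) (47.2152, 0)]  |A|=1208.4956
4. canonical 4-gon: [(39.2363, 44.3931) (0, 8.1803) (0, 0) (47.2152, 0)]
5. shoelace: 1208.4956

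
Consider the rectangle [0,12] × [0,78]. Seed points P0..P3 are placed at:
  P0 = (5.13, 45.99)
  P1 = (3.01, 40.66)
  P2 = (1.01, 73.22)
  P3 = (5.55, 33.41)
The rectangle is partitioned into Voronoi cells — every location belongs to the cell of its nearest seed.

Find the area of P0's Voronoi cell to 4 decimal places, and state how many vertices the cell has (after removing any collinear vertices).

Area of P0's cell: 209.8917 (4 vertices)

1. box [0,12]×[0,78]: [(0, 0) (12, 0) (12, 78) (0, 78)]
2. ⊥bis P0·P1 via (4.07,43.325): [(0, 44.9438) (12, 40.1709) (12, 78) (0, 78)]  |A|=425.3119
3. ⊥bis P0·P2 via (3.07,59.605): [(0, 59.1405) (0, 44.9438) (12, 40.1709) (12, 60.9561)]  |A|=209.8917
4. ⊥bis P0·P3 via (5.34,39.7): [(0, 59.1405) (0, 44.9438) (12, 40.1709) (12, 60.9561)]  |A|=209.8917
5. canonical 4-gon: [(0, 59.1405) (0, 44.9438) (12, 40.1709) (12, 60.9561)]
6. shoelace: 209.8917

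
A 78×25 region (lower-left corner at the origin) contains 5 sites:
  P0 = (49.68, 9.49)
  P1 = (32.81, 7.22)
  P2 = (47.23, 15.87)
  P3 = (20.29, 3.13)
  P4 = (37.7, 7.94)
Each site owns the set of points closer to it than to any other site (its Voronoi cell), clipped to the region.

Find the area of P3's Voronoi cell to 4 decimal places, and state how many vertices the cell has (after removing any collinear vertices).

1. box [0,78]×[0,25]: [(0, 0) (78, 0) (78, 25) (0, 25)]
2. ⊥bis P3·P0 via (34.985,6.31): [(0, 0) (36.3505, 0) (30.9405, 25) (0, 25)]  |A|=841.1371
3. ⊥bis P3·P1 via (26.55,5.175): [(0, 0) (28.2406, 0) (20.0736, 25) (0, 25)]  |A|=603.9272
4. ⊥bis P3·P2 via (33.76,9.5): [(0, 0) (28.2406, 0) (20.0736, 25) (0, 25)]  |A|=603.9272
5. ⊥bis P3·P4 via (28.995,5.535): [(0, 0) (28.2406, 0) (20.0736, 25) (0, 25)]  |A|=603.9272
6. canonical 4-gon: [(0, 0) (28.2406, 0) (20.0736, 25) (0, 25)]
7. shoelace: 603.9272

Area of P3's cell: 603.9272 (4 vertices)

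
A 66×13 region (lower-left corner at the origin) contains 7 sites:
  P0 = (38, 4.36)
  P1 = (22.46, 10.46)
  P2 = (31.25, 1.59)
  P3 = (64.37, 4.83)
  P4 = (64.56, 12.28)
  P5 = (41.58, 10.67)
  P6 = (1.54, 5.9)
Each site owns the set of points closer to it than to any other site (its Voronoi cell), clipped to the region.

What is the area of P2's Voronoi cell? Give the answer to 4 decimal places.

Area of P2's cell: 80.0036

1. box [0,66]×[0,13]: [(0, 0) (66, 0) (66, 13) (0, 13)]
2. ⊥bis P2·P0 via (34.625,2.975): [(0, 0) (35.8459, 0) (30.511, 13) (0, 13)]  |A|=431.3198
3. ⊥bis P2·P1 via (26.855,6.025): [(20.7752, 0) (35.8459, 0) (31.4889, 10.6171)]  |A|=80.0036
4. ⊥bis P2·P3 via (47.81,3.21): [(20.7752, 0) (35.8459, 0) (31.4889, 10.6171)]  |A|=80.0036
5. ⊥bis P2·P4 via (47.905,6.935): [(20.7752, 0) (35.8459, 0) (31.4889, 10.6171)]  |A|=80.0036
6. ⊥bis P2·P5 via (36.415,6.13): [(20.7752, 0) (35.8459, 0) (31.4889, 10.6171)]  |A|=80.0036
7. ⊥bis P2·P6 via (16.395,3.745): [(20.7752, 0) (35.8459, 0) (31.4889, 10.6171)]  |A|=80.0036
8. canonical 3-gon: [(20.7752, 0) (35.8459, 0) (31.4889, 10.6171)]
9. shoelace: 80.0036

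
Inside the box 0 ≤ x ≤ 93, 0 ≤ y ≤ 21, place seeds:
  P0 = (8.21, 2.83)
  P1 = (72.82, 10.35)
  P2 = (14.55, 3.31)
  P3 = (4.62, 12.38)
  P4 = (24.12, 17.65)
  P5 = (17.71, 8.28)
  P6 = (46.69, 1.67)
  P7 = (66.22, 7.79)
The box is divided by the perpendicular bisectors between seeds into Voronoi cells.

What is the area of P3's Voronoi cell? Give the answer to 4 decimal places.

1. box [0,93]×[0,21]: [(0, 0) (93, 0) (93, 21) (0, 21)]
2. ⊥bis P3·P0 via (6.415,7.605): [(0, 5.1935) (42.0479, 21) (0, 21)]  |A|=332.3154
3. ⊥bis P3·P1 via (38.72,11.365): [(0, 5.1935) (38.9724, 19.8438) (39.0068, 21) (0, 21)]  |A|=330.5574
4. ⊥bis P3·P2 via (9.585,7.845): [(0, 5.1935) (10.9088, 9.2943) (21.6007, 21) (0, 21)]  |A|=212.6405
5. ⊥bis P3·P4 via (14.37,15.015): [(0, 5.1935) (10.9088, 9.2943) (14.7728, 13.5247) (12.7525, 21) (0, 21)]  |A|=179.569
6. ⊥bis P3·P5 via (11.165,10.33): [(0, 5.1935) (10.8315, 9.2652) (13.5652, 17.993) (12.7525, 21) (0, 21)]  |A|=168.0844
7. ⊥bis P3·P6 via (25.655,7.025): [(0, 5.1935) (10.8315, 9.2652) (13.5652, 17.993) (12.7525, 21) (0, 21)]  |A|=168.0844
8. ⊥bis P3·P7 via (35.42,10.085): [(0, 5.1935) (10.8315, 9.2652) (13.5652, 17.993) (12.7525, 21) (0, 21)]  |A|=168.0844
9. canonical 5-gon: [(0, 5.1935) (10.8315, 9.2652) (13.5652, 17.993) (12.7525, 21) (0, 21)]
10. shoelace: 168.0844

Area of P3's cell: 168.0844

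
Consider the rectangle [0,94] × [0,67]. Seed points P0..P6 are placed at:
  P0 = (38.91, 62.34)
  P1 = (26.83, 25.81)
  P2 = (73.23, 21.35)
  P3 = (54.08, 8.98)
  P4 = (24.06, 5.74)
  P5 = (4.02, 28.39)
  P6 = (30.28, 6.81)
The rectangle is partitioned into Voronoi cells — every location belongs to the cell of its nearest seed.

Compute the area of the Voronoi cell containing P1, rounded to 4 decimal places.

Area of P1's cell: 846.4711

1. box [0,94]×[0,67]: [(0, 0) (94, 0) (94, 67) (0, 67)]
2. ⊥bis P1·P0 via (32.87,44.075): [(0, 54.9447) (0, 0) (94, 0) (94, 23.8601)]  |A|=3703.8248
3. ⊥bis P1·P2 via (50.03,23.58): [(51.4107, 37.9438) (0, 54.9447) (0, 0) (47.7635, 0)]  |A|=2318.5362
4. ⊥bis P1·P3 via (40.455,17.395): [(51.0908, 34.6157) (51.4107, 37.9438) (0, 54.9447) (0, 0) (29.7116, 0)]  |A|=2006.0969
5. ⊥bis P1·P4 via (25.445,15.775): [(38.3541, 13.9933) (51.0908, 34.6157) (51.4107, 37.9438) (0, 54.9447) (0, 19.2868)]  |A|=1428.3504
6. ⊥bis P1·P5 via (15.425,27.1): [(14.3178, 17.3107) (38.3541, 13.9933) (51.0908, 34.6157) (51.4107, 37.9438) (17.9048, 49.0238)]  |A|=878.5537
7. ⊥bis P1·P6 via (28.555,16.31): [(14.3178, 17.3107) (25.538, 15.7622) (41.2033, 18.6067) (51.0908, 34.6157) (51.4107, 37.9438) (17.9048, 49.0238)]  |A|=846.4711
8. canonical 6-gon: [(14.3178, 17.3107) (25.538, 15.7622) (41.2033, 18.6067) (51.0908, 34.6157) (51.4107, 37.9438) (17.9048, 49.0238)]
9. shoelace: 846.4711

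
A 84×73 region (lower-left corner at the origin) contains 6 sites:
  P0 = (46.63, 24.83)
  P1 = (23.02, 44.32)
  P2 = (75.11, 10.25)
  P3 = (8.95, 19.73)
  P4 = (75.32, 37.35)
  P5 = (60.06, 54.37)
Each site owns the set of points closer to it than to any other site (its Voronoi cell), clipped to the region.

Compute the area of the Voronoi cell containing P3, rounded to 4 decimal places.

Area of P3's cell: 956.1457

1. box [0,84]×[0,73]: [(0, 0) (84, 0) (84, 73) (0, 73)]
2. ⊥bis P3·P0 via (27.79,22.28): [(0, 0) (30.8056, 0) (20.925, 73) (0, 73)]  |A|=1888.1682
3. ⊥bis P3·P1 via (15.985,32.025): [(0, 41.1714) (0, 0) (30.8056, 0) (27.3513, 25.5214)]  |A|=956.1457
4. ⊥bis P3·P2 via (42.03,14.99): [(0, 41.1714) (0, 0) (30.8056, 0) (27.3513, 25.5214)]  |A|=956.1457
5. ⊥bis P3·P4 via (42.135,28.54): [(0, 41.1714) (0, 0) (30.8056, 0) (27.3513, 25.5214)]  |A|=956.1457
6. ⊥bis P3·P5 via (34.505,37.05): [(0, 41.1714) (0, 0) (30.8056, 0) (27.3513, 25.5214)]  |A|=956.1457
7. canonical 4-gon: [(0, 41.1714) (0, 0) (30.8056, 0) (27.3513, 25.5214)]
8. shoelace: 956.1457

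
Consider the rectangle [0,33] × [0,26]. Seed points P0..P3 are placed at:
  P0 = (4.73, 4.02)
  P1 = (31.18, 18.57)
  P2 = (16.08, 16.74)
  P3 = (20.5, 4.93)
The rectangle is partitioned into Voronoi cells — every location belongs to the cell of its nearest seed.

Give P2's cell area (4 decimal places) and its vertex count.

Area of P2's cell: 315.7480 (5 vertices)

1. box [0,33]×[0,26]: [(0, 0) (33, 0) (33, 26) (0, 26)]
2. ⊥bis P2·P0 via (10.405,10.38): [(0, 19.6643) (22.0379, 0) (33, 0) (33, 26) (0, 26)]  |A|=641.3195
3. ⊥bis P2·P1 via (23.63,17.655): [(0, 19.6643) (22.0379, 0) (25.7696, 0) (22.6187, 26) (0, 26)]  |A|=412.3674
4. ⊥bis P2·P3 via (18.29,10.835): [(0, 19.6643) (12.3757, 8.6215) (24.189, 13.0427) (22.6187, 26) (0, 26)]  |A|=315.748
5. canonical 5-gon: [(0, 19.6643) (12.3757, 8.6215) (24.189, 13.0427) (22.6187, 26) (0, 26)]
6. shoelace: 315.748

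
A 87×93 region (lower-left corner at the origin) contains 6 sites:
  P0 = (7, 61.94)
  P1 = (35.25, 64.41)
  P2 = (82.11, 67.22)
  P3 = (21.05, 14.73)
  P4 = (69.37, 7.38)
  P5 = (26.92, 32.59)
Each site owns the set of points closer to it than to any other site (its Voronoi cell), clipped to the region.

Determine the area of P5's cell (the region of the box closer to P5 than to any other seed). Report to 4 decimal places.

1. box [0,87]×[0,93]: [(0, 0) (87, 0) (87, 93) (0, 93)]
2. ⊥bis P5·P0 via (16.96,47.265): [(0, 35.7542) (0, 0) (87, 0) (87, 93) (84.3457, 93)]  |A|=5676.781
3. ⊥bis P5·P1 via (31.085,48.5): [(22.2048, 50.8247) (0, 35.7542) (0, 0) (87, 0) (87, 33.8623)]  |A|=3704.8881
4. ⊥bis P5·P2 via (54.515,49.905): [(60.175, 40.8847) (22.2048, 50.8247) (0, 35.7542) (0, 0) (85.8288, 0)]  |A|=3226.7681
5. ⊥bis P5·P3 via (23.985,23.66): [(83.1934, 4.2001) (60.175, 40.8847) (22.2048, 50.8247) (0, 35.7542) (0, 31.5431)]  |A|=1734.4338
6. ⊥bis P5·P4 via (48.145,19.985): [(46.0255, 16.416) (60.3711, 40.572) (60.175, 40.8847) (22.2048, 50.8247) (0, 35.7542) (0, 31.5431)]  |A|=1197.8968
7. canonical 6-gon: [(46.0255, 16.416) (60.3711, 40.572) (60.175, 40.8847) (22.2048, 50.8247) (0, 35.7542) (0, 31.5431)]
8. shoelace: 1197.8968

Area of P5's cell: 1197.8968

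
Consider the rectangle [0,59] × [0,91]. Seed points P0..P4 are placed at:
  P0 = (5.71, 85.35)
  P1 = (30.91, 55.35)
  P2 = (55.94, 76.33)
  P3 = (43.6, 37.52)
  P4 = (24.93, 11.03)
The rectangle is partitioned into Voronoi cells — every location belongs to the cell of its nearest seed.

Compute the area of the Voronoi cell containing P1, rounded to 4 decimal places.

1. box [0,59]×[0,91]: [(0, 0) (59, 0) (59, 91) (0, 91)]
2. ⊥bis P1·P0 via (18.31,70.35): [(0, 54.9696) (0, 0) (59, 0) (59, 91) (42.8933, 91)]  |A|=4596.268
3. ⊥bis P1·P2 via (43.425,65.84): [(30.8298, 80.8666) (0, 54.9696) (0, 0) (59, 0) (59, 47.2584)]  |A|=3898.555
4. ⊥bis P1·P3 via (37.255,46.435): [(51.3072, 56.4362) (30.8298, 80.8666) (0, 54.9696) (0, 19.9198)]  |A|=1540.8963
5. ⊥bis P1·P4 via (27.92,33.19): [(20.1233, 34.242) (51.3072, 56.4362) (30.8298, 80.8666) (0, 54.9696) (0, 36.9572)]  |A|=1369.4722
6. canonical 5-gon: [(20.1233, 34.242) (51.3072, 56.4362) (30.8298, 80.8666) (0, 54.9696) (0, 36.9572)]
7. shoelace: 1369.4722

Area of P1's cell: 1369.4722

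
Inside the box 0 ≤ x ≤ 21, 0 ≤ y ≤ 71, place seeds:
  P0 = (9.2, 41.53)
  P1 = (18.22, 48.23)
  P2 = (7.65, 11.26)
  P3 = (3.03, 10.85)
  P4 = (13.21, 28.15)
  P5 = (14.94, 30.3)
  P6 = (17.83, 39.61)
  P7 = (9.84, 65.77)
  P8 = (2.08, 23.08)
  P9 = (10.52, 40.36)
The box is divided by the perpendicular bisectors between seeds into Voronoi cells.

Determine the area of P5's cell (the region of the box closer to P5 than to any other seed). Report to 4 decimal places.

Area of P5's cell: 74.4758

1. box [0,21]×[0,71]: [(0, 0) (21, 0) (21, 71) (0, 71)]
2. ⊥bis P5·P0 via (12.07,35.915): [(0, 29.7457) (0, 0) (21, 0) (21, 40.4794)]  |A|=737.363
3. ⊥bis P5·P1 via (16.58,39.265): [(18.0853, 38.9896) (0, 29.7457) (0, 0) (21, 0) (21, 38.4564)]  |A|=734.4149
4. ⊥bis P5·P2 via (11.295,20.78): [(18.0853, 38.9896) (0, 29.7457) (0, 25.1046) (21, 17.0642) (21, 38.4564)]  |A|=291.6427
5. ⊥bis P5·P3 via (8.985,20.575): [(18.0853, 38.9896) (0, 29.7457) (0, 26.0769) (4.2371, 23.4823) (21, 17.0642) (21, 38.4564)]  |A|=289.5829
6. ⊥bis P5·P4 via (14.075,29.225): [(18.0853, 38.9896) (8.2117, 33.9429) (21, 23.6528) (21, 38.4564)]  |A|=104.6437
7. ⊥bis P5·P6 via (16.385,34.955): [(12.5319, 36.1511) (8.2117, 33.9429) (21, 23.6528) (21, 33.5224)]  |A|=78.1355
8. ⊥bis P5·P7 via (12.39,48.035): [(12.5319, 36.1511) (8.2117, 33.9429) (21, 23.6528) (21, 33.5224)]  |A|=78.1355
9. ⊥bis P5·P8 via (8.51,26.69): [(12.5319, 36.1511) (8.2117, 33.9429) (21, 23.6528) (21, 33.5224)]  |A|=78.1355
10. ⊥bis P5·P9 via (12.73,35.33): [(13.7431, 35.7751) (8.6925, 33.5561) (21, 23.6528) (21, 33.5224)]  |A|=74.4758
11. canonical 4-gon: [(13.7431, 35.7751) (8.6925, 33.5561) (21, 23.6528) (21, 33.5224)]
12. shoelace: 74.4758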